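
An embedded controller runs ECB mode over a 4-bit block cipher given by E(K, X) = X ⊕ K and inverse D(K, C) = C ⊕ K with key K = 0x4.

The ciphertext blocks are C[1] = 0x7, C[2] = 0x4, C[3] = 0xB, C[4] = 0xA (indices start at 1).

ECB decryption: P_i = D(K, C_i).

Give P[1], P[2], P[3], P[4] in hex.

P[1] = 0x3, P[2] = 0x0, P[3] = 0xF, P[4] = 0xE

P[1]: D(K, 0x7) = 0x3.
P[2]: D(K, 0x4) = 0x0.
P[3]: D(K, 0xB) = 0xF.
P[4]: D(K, 0xA) = 0xE.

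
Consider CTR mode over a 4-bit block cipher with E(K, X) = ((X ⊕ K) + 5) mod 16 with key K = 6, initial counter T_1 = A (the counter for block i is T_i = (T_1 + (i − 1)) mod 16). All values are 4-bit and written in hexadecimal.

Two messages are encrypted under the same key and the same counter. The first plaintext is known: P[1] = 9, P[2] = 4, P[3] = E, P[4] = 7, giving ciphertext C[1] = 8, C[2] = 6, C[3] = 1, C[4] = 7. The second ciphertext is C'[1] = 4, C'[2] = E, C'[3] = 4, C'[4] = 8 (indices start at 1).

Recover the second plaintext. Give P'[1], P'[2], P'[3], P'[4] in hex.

In CTR with a reused counter, both messages share the same keystream S_i, so C_i ⊕ C'_i = P_i ⊕ P'_i and thus P'_i = P_i ⊕ C_i ⊕ C'_i.
P'[1]: 9 ⊕ 8 ⊕ 4 = 5.
P'[2]: 4 ⊕ 6 ⊕ E = C.
P'[3]: E ⊕ 1 ⊕ 4 = B.
P'[4]: 7 ⊕ 7 ⊕ 8 = 8.

P'[1] = 5, P'[2] = C, P'[3] = B, P'[4] = 8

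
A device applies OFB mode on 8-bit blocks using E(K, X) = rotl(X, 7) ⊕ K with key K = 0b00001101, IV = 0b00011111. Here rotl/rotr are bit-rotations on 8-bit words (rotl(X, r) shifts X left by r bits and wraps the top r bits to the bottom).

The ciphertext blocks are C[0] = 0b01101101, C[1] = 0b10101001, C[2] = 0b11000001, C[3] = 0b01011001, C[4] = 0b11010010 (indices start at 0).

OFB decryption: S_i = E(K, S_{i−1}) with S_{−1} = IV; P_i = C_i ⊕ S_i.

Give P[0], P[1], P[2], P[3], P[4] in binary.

P[0]: S = E(K, 0b00011111) = 0b10000010; 0b01101101 ⊕ 0b10000010 = 0b11101111.
P[1]: S = E(K, 0b10000010) = 0b01001100; 0b10101001 ⊕ 0b01001100 = 0b11100101.
P[2]: S = E(K, 0b01001100) = 0b00101011; 0b11000001 ⊕ 0b00101011 = 0b11101010.
P[3]: S = E(K, 0b00101011) = 0b10011000; 0b01011001 ⊕ 0b10011000 = 0b11000001.
P[4]: S = E(K, 0b10011000) = 0b01000001; 0b11010010 ⊕ 0b01000001 = 0b10010011.

P[0] = 0b11101111, P[1] = 0b11100101, P[2] = 0b11101010, P[3] = 0b11000001, P[4] = 0b10010011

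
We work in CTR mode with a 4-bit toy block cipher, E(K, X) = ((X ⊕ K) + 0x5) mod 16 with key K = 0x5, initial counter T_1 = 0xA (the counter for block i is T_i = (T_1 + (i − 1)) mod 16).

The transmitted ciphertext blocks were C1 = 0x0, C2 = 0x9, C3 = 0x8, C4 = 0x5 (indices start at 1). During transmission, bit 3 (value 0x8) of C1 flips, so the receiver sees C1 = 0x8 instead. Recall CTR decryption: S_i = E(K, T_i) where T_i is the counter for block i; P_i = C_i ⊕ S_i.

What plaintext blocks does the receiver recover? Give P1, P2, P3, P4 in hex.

Only C1 changed, to 0x8. In CTR, a change in C_i flips the same bit in P_i only; the keystream is unaffected. Decrypting the received ciphertext:
P1: T = 0xA, S = E(K, T) = 0x4; 0x8 ⊕ 0x4 = 0xC.
P2: T = 0xB, S = E(K, T) = 0x3; 0x9 ⊕ 0x3 = 0xA.
P3: T = 0xC, S = E(K, T) = 0xE; 0x8 ⊕ 0xE = 0x6.
P4: T = 0xD, S = E(K, T) = 0xD; 0x5 ⊕ 0xD = 0x8.
Blocks that differ from the original plaintext: P1.

P1 = 0xC, P2 = 0xA, P3 = 0x6, P4 = 0x8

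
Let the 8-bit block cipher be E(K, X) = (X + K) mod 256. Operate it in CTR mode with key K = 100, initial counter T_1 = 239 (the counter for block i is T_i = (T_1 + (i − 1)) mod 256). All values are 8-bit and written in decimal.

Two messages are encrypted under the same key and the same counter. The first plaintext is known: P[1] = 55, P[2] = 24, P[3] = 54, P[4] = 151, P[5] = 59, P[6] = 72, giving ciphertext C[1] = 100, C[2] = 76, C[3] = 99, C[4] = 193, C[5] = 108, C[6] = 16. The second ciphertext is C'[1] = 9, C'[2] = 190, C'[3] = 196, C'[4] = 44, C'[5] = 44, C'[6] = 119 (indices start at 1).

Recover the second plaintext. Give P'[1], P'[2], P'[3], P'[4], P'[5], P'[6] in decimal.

In CTR with a reused counter, both messages share the same keystream S_i, so C_i ⊕ C'_i = P_i ⊕ P'_i and thus P'_i = P_i ⊕ C_i ⊕ C'_i.
P'[1]: 55 ⊕ 100 ⊕ 9 = 90.
P'[2]: 24 ⊕ 76 ⊕ 190 = 234.
P'[3]: 54 ⊕ 99 ⊕ 196 = 145.
P'[4]: 151 ⊕ 193 ⊕ 44 = 122.
P'[5]: 59 ⊕ 108 ⊕ 44 = 123.
P'[6]: 72 ⊕ 16 ⊕ 119 = 47.

P'[1] = 90, P'[2] = 234, P'[3] = 145, P'[4] = 122, P'[5] = 123, P'[6] = 47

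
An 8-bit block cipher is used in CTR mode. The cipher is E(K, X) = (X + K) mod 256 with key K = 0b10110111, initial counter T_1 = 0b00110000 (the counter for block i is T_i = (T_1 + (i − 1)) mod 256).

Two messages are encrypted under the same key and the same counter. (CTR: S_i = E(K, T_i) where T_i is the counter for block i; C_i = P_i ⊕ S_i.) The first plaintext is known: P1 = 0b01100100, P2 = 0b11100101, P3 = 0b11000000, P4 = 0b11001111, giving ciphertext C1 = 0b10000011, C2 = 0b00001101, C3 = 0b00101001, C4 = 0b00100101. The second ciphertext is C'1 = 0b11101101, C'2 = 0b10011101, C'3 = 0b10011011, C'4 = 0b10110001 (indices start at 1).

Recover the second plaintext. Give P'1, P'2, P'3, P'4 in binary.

P'1 = 0b00001010, P'2 = 0b01110101, P'3 = 0b01110010, P'4 = 0b01011011

In CTR with a reused counter, both messages share the same keystream S_i, so C_i ⊕ C'_i = P_i ⊕ P'_i and thus P'_i = P_i ⊕ C_i ⊕ C'_i.
P'1: 0b01100100 ⊕ 0b10000011 ⊕ 0b11101101 = 0b00001010.
P'2: 0b11100101 ⊕ 0b00001101 ⊕ 0b10011101 = 0b01110101.
P'3: 0b11000000 ⊕ 0b00101001 ⊕ 0b10011011 = 0b01110010.
P'4: 0b11001111 ⊕ 0b00100101 ⊕ 0b10110001 = 0b01011011.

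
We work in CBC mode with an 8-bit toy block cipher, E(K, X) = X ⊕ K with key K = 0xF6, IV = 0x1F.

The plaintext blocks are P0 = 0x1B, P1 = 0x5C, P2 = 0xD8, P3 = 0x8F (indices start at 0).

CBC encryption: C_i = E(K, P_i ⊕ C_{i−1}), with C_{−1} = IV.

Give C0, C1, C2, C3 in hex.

C0: P0 ⊕ 0x1F = 0x04; E(K, 0x04) = 0xF2.
C1: P1 ⊕ 0xF2 = 0xAE; E(K, 0xAE) = 0x58.
C2: P2 ⊕ 0x58 = 0x80; E(K, 0x80) = 0x76.
C3: P3 ⊕ 0x76 = 0xF9; E(K, 0xF9) = 0x0F.

C0 = 0xF2, C1 = 0x58, C2 = 0x76, C3 = 0x0F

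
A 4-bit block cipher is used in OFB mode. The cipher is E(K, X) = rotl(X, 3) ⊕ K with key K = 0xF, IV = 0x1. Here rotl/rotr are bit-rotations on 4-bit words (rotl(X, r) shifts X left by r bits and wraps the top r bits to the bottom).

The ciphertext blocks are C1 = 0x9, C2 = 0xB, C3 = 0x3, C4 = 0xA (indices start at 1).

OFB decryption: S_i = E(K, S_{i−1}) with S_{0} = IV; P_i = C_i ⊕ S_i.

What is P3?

P3 = 0xE

P1: S = E(K, 0x1) = 0x7; 0x9 ⊕ 0x7 = 0xE.
P2: S = E(K, 0x7) = 0x4; 0xB ⊕ 0x4 = 0xF.
P3: S = E(K, 0x4) = 0xD; 0x3 ⊕ 0xD = 0xE.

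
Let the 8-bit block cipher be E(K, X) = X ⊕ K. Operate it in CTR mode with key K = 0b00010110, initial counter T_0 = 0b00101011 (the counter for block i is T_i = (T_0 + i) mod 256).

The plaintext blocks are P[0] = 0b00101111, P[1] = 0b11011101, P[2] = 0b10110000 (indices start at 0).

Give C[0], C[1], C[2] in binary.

CTR encryption: S_i = E(K, T_i) where T_i is the counter for block i; C_i = P_i ⊕ S_i.
C[0]: T = 0b00101011, S = E(K, T) = 0b00111101; 0b00101111 ⊕ 0b00111101 = 0b00010010.
C[1]: T = 0b00101100, S = E(K, T) = 0b00111010; 0b11011101 ⊕ 0b00111010 = 0b11100111.
C[2]: T = 0b00101101, S = E(K, T) = 0b00111011; 0b10110000 ⊕ 0b00111011 = 0b10001011.

C[0] = 0b00010010, C[1] = 0b11100111, C[2] = 0b10001011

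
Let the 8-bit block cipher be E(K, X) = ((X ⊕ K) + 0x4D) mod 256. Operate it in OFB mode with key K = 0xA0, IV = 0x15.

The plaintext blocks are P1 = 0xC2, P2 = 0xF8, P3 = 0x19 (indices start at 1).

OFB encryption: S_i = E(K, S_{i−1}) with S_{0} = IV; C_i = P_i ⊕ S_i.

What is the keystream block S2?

0xEF

C1: S = E(K, 0x15) = 0x02; 0xC2 ⊕ 0x02 = 0xC0.
C2: S = E(K, 0x02) = 0xEF; 0xF8 ⊕ 0xEF = 0x17.
So S2 = 0xEF.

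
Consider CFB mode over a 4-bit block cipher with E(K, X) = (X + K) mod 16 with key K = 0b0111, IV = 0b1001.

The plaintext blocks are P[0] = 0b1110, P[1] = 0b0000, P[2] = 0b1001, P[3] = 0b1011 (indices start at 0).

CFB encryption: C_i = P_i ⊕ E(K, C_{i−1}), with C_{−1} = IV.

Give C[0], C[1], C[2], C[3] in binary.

C[0] = 0b1110, C[1] = 0b0101, C[2] = 0b0101, C[3] = 0b0111

C[0]: E(K, 0b1001) = 0b0000; 0b1110 ⊕ 0b0000 = 0b1110.
C[1]: E(K, 0b1110) = 0b0101; 0b0000 ⊕ 0b0101 = 0b0101.
C[2]: E(K, 0b0101) = 0b1100; 0b1001 ⊕ 0b1100 = 0b0101.
C[3]: E(K, 0b0101) = 0b1100; 0b1011 ⊕ 0b1100 = 0b0111.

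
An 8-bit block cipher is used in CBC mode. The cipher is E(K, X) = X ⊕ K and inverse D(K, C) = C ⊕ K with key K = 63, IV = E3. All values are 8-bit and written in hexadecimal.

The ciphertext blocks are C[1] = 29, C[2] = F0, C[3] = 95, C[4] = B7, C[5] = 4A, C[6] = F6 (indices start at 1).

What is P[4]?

P[4] = 41

CBC decryption: P_i = D(K, C_i) ⊕ C_{i−1}, with C_{0} = IV.
P[4]: D(K, B7) = D4; D4 ⊕ 95 = 41.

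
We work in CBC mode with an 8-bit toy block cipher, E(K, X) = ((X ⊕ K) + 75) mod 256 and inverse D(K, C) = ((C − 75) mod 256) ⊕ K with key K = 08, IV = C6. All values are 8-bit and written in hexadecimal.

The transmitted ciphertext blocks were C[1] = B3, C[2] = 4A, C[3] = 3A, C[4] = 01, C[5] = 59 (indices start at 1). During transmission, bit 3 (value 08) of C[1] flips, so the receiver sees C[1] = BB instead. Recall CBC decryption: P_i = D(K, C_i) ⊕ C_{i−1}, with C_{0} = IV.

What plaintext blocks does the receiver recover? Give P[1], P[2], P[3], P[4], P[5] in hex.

P[1] = 88, P[2] = 66, P[3] = 87, P[4] = BE, P[5] = ED

Only C[1] changed, to BB. In CBC, a change in C_i garbles P_i and flips the same bit in P_{i+1}. Decrypting the received ciphertext:
P[1]: D(K, BB) = 4E; 4E ⊕ C6 = 88.
P[2]: D(K, 4A) = DD; DD ⊕ BB = 66.
P[3]: D(K, 3A) = CD; CD ⊕ 4A = 87.
P[4]: D(K, 01) = 84; 84 ⊕ 3A = BE.
P[5]: D(K, 59) = EC; EC ⊕ 01 = ED.
Blocks that differ from the original plaintext: P[1], P[2].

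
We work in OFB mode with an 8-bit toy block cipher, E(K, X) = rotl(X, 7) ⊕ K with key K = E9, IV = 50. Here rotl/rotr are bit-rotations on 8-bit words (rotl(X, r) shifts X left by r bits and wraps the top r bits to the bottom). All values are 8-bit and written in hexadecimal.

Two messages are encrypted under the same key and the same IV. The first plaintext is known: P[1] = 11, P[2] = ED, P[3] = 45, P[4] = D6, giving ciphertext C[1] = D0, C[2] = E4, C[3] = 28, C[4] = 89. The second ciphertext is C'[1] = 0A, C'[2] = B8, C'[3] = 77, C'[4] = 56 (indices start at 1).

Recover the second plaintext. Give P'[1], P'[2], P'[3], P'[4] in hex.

In OFB with a reused IV, both messages share the same keystream S_i, so C_i ⊕ C'_i = P_i ⊕ P'_i and thus P'_i = P_i ⊕ C_i ⊕ C'_i.
P'[1]: 11 ⊕ D0 ⊕ 0A = CB.
P'[2]: ED ⊕ E4 ⊕ B8 = B1.
P'[3]: 45 ⊕ 28 ⊕ 77 = 1A.
P'[4]: D6 ⊕ 89 ⊕ 56 = 09.

P'[1] = CB, P'[2] = B1, P'[3] = 1A, P'[4] = 09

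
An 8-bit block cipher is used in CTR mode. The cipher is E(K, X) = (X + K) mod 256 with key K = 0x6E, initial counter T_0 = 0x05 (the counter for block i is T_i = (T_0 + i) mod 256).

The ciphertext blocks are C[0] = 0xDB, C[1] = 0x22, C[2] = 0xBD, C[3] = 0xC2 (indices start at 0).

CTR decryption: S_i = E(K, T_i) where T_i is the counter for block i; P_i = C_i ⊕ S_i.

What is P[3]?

P[3] = 0xB4

P[3]: T = 0x08, S = E(K, T) = 0x76; 0xC2 ⊕ 0x76 = 0xB4.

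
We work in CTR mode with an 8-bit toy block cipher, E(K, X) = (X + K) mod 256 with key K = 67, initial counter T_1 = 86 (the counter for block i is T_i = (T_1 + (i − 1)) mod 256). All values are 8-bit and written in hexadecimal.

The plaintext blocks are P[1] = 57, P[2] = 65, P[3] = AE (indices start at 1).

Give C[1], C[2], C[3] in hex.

C[1] = BA, C[2] = 8B, C[3] = 41

CTR encryption: S_i = E(K, T_i) where T_i is the counter for block i; C_i = P_i ⊕ S_i.
C[1]: T = 86, S = E(K, T) = ED; 57 ⊕ ED = BA.
C[2]: T = 87, S = E(K, T) = EE; 65 ⊕ EE = 8B.
C[3]: T = 88, S = E(K, T) = EF; AE ⊕ EF = 41.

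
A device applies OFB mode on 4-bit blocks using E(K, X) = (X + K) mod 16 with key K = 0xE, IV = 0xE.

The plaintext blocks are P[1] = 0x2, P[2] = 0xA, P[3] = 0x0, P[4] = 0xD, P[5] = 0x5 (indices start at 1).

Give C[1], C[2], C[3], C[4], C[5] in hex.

OFB encryption: S_i = E(K, S_{i−1}) with S_{0} = IV; C_i = P_i ⊕ S_i.
C[1]: S = E(K, 0xE) = 0xC; 0x2 ⊕ 0xC = 0xE.
C[2]: S = E(K, 0xC) = 0xA; 0xA ⊕ 0xA = 0x0.
C[3]: S = E(K, 0xA) = 0x8; 0x0 ⊕ 0x8 = 0x8.
C[4]: S = E(K, 0x8) = 0x6; 0xD ⊕ 0x6 = 0xB.
C[5]: S = E(K, 0x6) = 0x4; 0x5 ⊕ 0x4 = 0x1.

C[1] = 0xE, C[2] = 0x0, C[3] = 0x8, C[4] = 0xB, C[5] = 0x1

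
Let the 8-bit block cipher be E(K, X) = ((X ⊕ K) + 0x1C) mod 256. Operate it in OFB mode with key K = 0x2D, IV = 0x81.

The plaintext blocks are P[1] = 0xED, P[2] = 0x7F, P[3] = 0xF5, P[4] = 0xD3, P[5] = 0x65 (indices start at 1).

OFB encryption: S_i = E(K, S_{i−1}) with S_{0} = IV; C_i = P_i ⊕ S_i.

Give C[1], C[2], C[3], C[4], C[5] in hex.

C[1]: S = E(K, 0x81) = 0xC8; 0xED ⊕ 0xC8 = 0x25.
C[2]: S = E(K, 0xC8) = 0x01; 0x7F ⊕ 0x01 = 0x7E.
C[3]: S = E(K, 0x01) = 0x48; 0xF5 ⊕ 0x48 = 0xBD.
C[4]: S = E(K, 0x48) = 0x81; 0xD3 ⊕ 0x81 = 0x52.
C[5]: S = E(K, 0x81) = 0xC8; 0x65 ⊕ 0xC8 = 0xAD.

C[1] = 0x25, C[2] = 0x7E, C[3] = 0xBD, C[4] = 0x52, C[5] = 0xAD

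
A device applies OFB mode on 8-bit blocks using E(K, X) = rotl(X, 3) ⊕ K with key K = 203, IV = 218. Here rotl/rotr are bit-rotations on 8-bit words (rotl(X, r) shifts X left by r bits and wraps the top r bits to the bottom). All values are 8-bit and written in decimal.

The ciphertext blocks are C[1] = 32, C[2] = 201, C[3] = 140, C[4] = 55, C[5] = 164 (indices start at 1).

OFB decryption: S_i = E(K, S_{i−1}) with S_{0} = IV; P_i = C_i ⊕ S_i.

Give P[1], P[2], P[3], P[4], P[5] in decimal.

P[1]: S = E(K, 218) = 29; 32 ⊕ 29 = 61.
P[2]: S = E(K, 29) = 35; 201 ⊕ 35 = 234.
P[3]: S = E(K, 35) = 210; 140 ⊕ 210 = 94.
P[4]: S = E(K, 210) = 93; 55 ⊕ 93 = 106.
P[5]: S = E(K, 93) = 33; 164 ⊕ 33 = 133.

P[1] = 61, P[2] = 234, P[3] = 94, P[4] = 106, P[5] = 133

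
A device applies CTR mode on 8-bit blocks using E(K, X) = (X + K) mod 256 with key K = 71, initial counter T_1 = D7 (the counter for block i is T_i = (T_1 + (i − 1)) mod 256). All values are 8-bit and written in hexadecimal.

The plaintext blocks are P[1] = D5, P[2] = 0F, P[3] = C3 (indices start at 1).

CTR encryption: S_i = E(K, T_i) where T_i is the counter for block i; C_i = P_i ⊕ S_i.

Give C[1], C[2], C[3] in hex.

C[1]: T = D7, S = E(K, T) = 48; D5 ⊕ 48 = 9D.
C[2]: T = D8, S = E(K, T) = 49; 0F ⊕ 49 = 46.
C[3]: T = D9, S = E(K, T) = 4A; C3 ⊕ 4A = 89.

C[1] = 9D, C[2] = 46, C[3] = 89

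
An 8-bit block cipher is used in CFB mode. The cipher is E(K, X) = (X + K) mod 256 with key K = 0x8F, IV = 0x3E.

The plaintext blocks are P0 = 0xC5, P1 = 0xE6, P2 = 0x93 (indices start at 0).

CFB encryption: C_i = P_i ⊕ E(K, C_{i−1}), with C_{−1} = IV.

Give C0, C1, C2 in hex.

C0: E(K, 0x3E) = 0xCD; 0xC5 ⊕ 0xCD = 0x08.
C1: E(K, 0x08) = 0x97; 0xE6 ⊕ 0x97 = 0x71.
C2: E(K, 0x71) = 0x00; 0x93 ⊕ 0x00 = 0x93.

C0 = 0x08, C1 = 0x71, C2 = 0x93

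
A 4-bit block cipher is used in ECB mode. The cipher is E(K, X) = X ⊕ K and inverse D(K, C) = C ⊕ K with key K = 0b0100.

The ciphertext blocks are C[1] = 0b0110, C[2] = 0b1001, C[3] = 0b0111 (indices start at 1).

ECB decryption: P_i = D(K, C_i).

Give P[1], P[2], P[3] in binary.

P[1]: D(K, 0b0110) = 0b0010.
P[2]: D(K, 0b1001) = 0b1101.
P[3]: D(K, 0b0111) = 0b0011.

P[1] = 0b0010, P[2] = 0b1101, P[3] = 0b0011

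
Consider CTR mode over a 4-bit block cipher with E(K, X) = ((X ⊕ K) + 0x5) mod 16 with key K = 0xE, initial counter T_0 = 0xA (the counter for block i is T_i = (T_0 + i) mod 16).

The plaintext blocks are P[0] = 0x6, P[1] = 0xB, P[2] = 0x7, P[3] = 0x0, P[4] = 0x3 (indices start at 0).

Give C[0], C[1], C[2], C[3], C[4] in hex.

CTR encryption: S_i = E(K, T_i) where T_i is the counter for block i; C_i = P_i ⊕ S_i.
C[0]: T = 0xA, S = E(K, T) = 0x9; 0x6 ⊕ 0x9 = 0xF.
C[1]: T = 0xB, S = E(K, T) = 0xA; 0xB ⊕ 0xA = 0x1.
C[2]: T = 0xC, S = E(K, T) = 0x7; 0x7 ⊕ 0x7 = 0x0.
C[3]: T = 0xD, S = E(K, T) = 0x8; 0x0 ⊕ 0x8 = 0x8.
C[4]: T = 0xE, S = E(K, T) = 0x5; 0x3 ⊕ 0x5 = 0x6.

C[0] = 0xF, C[1] = 0x1, C[2] = 0x0, C[3] = 0x8, C[4] = 0x6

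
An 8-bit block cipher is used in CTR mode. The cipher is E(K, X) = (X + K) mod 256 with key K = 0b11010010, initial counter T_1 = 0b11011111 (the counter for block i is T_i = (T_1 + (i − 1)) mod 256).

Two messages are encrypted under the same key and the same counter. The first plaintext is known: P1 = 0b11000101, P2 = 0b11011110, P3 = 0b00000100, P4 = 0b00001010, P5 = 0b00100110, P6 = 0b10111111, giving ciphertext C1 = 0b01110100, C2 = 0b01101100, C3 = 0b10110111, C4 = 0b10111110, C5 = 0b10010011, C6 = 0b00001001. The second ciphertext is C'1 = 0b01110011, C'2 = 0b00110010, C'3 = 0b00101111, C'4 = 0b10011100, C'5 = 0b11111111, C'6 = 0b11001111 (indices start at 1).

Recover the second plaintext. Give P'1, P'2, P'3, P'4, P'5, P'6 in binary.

In CTR with a reused counter, both messages share the same keystream S_i, so C_i ⊕ C'_i = P_i ⊕ P'_i and thus P'_i = P_i ⊕ C_i ⊕ C'_i.
P'1: 0b11000101 ⊕ 0b01110100 ⊕ 0b01110011 = 0b11000010.
P'2: 0b11011110 ⊕ 0b01101100 ⊕ 0b00110010 = 0b10000000.
P'3: 0b00000100 ⊕ 0b10110111 ⊕ 0b00101111 = 0b10011100.
P'4: 0b00001010 ⊕ 0b10111110 ⊕ 0b10011100 = 0b00101000.
P'5: 0b00100110 ⊕ 0b10010011 ⊕ 0b11111111 = 0b01001010.
P'6: 0b10111111 ⊕ 0b00001001 ⊕ 0b11001111 = 0b01111001.

P'1 = 0b11000010, P'2 = 0b10000000, P'3 = 0b10011100, P'4 = 0b00101000, P'5 = 0b01001010, P'6 = 0b01111001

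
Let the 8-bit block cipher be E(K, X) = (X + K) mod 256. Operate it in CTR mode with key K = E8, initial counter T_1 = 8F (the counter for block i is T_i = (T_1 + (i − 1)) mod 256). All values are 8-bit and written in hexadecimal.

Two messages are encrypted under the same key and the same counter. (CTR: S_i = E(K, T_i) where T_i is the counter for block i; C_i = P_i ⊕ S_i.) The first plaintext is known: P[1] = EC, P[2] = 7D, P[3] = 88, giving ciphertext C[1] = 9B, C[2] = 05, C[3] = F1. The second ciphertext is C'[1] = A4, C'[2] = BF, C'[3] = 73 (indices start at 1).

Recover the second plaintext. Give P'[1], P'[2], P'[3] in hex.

In CTR with a reused counter, both messages share the same keystream S_i, so C_i ⊕ C'_i = P_i ⊕ P'_i and thus P'_i = P_i ⊕ C_i ⊕ C'_i.
P'[1]: EC ⊕ 9B ⊕ A4 = D3.
P'[2]: 7D ⊕ 05 ⊕ BF = C7.
P'[3]: 88 ⊕ F1 ⊕ 73 = 0A.

P'[1] = D3, P'[2] = C7, P'[3] = 0A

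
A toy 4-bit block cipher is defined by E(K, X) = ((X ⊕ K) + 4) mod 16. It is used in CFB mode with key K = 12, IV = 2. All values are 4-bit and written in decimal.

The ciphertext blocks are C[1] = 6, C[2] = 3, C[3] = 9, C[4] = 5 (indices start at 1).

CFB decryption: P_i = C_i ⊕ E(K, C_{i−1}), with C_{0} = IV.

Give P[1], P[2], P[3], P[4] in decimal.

P[1] = 4, P[2] = 13, P[3] = 10, P[4] = 12

P[1]: E(K, 2) = 2; 6 ⊕ 2 = 4.
P[2]: E(K, 6) = 14; 3 ⊕ 14 = 13.
P[3]: E(K, 3) = 3; 9 ⊕ 3 = 10.
P[4]: E(K, 9) = 9; 5 ⊕ 9 = 12.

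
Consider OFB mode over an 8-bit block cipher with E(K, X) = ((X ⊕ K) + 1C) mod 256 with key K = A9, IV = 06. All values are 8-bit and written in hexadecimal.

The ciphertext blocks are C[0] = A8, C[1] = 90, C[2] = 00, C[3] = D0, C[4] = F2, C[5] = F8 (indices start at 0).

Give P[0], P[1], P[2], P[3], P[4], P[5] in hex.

P[0] = 63, P[1] = EE, P[2] = F3, P[3] = A6, P[4] = 09, P[5] = 96

OFB decryption: S_i = E(K, S_{i−1}) with S_{−1} = IV; P_i = C_i ⊕ S_i.
P[0]: S = E(K, 06) = CB; A8 ⊕ CB = 63.
P[1]: S = E(K, CB) = 7E; 90 ⊕ 7E = EE.
P[2]: S = E(K, 7E) = F3; 00 ⊕ F3 = F3.
P[3]: S = E(K, F3) = 76; D0 ⊕ 76 = A6.
P[4]: S = E(K, 76) = FB; F2 ⊕ FB = 09.
P[5]: S = E(K, FB) = 6E; F8 ⊕ 6E = 96.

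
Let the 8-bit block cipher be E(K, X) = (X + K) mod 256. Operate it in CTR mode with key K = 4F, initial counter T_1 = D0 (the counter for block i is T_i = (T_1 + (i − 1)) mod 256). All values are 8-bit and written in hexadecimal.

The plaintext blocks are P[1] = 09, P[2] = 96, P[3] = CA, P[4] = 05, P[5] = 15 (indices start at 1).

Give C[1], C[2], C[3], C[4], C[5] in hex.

C[1] = 16, C[2] = B6, C[3] = EB, C[4] = 27, C[5] = 36

CTR encryption: S_i = E(K, T_i) where T_i is the counter for block i; C_i = P_i ⊕ S_i.
C[1]: T = D0, S = E(K, T) = 1F; 09 ⊕ 1F = 16.
C[2]: T = D1, S = E(K, T) = 20; 96 ⊕ 20 = B6.
C[3]: T = D2, S = E(K, T) = 21; CA ⊕ 21 = EB.
C[4]: T = D3, S = E(K, T) = 22; 05 ⊕ 22 = 27.
C[5]: T = D4, S = E(K, T) = 23; 15 ⊕ 23 = 36.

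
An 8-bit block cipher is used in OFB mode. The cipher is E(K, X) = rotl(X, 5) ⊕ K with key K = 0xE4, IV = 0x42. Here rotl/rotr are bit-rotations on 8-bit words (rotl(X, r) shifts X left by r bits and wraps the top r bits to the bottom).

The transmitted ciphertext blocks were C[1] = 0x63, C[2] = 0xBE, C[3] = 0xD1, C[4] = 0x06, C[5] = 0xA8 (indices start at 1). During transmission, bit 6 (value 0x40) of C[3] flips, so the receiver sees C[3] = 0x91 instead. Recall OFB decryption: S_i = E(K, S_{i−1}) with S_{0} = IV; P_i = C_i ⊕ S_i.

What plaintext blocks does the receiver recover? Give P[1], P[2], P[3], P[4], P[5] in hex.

Only C[3] changed, to 0x91. In OFB, a change in C_i flips the same bit in P_i only; the keystream is unaffected. Decrypting the received ciphertext:
P[1]: S = E(K, 0x42) = 0xAC; 0x63 ⊕ 0xAC = 0xCF.
P[2]: S = E(K, 0xAC) = 0x71; 0xBE ⊕ 0x71 = 0xCF.
P[3]: S = E(K, 0x71) = 0xCA; 0x91 ⊕ 0xCA = 0x5B.
P[4]: S = E(K, 0xCA) = 0xBD; 0x06 ⊕ 0xBD = 0xBB.
P[5]: S = E(K, 0xBD) = 0x53; 0xA8 ⊕ 0x53 = 0xFB.
Blocks that differ from the original plaintext: P[3].

P[1] = 0xCF, P[2] = 0xCF, P[3] = 0x5B, P[4] = 0xBB, P[5] = 0xFB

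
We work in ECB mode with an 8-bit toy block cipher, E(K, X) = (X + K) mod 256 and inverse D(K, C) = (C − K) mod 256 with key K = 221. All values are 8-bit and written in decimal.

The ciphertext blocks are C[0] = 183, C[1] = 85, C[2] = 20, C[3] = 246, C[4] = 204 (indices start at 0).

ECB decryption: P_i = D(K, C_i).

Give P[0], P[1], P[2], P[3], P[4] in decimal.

P[0]: D(K, 183) = 218.
P[1]: D(K, 85) = 120.
P[2]: D(K, 20) = 55.
P[3]: D(K, 246) = 25.
P[4]: D(K, 204) = 239.

P[0] = 218, P[1] = 120, P[2] = 55, P[3] = 25, P[4] = 239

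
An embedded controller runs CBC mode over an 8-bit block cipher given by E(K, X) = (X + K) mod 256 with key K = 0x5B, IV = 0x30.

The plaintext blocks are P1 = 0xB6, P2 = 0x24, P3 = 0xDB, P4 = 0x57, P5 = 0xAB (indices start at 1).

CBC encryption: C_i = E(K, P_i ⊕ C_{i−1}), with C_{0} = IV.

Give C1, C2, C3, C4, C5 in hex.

C1 = 0xE1, C2 = 0x20, C3 = 0x56, C4 = 0x5C, C5 = 0x52

C1: P1 ⊕ 0x30 = 0x86; E(K, 0x86) = 0xE1.
C2: P2 ⊕ 0xE1 = 0xC5; E(K, 0xC5) = 0x20.
C3: P3 ⊕ 0x20 = 0xFB; E(K, 0xFB) = 0x56.
C4: P4 ⊕ 0x56 = 0x01; E(K, 0x01) = 0x5C.
C5: P5 ⊕ 0x5C = 0xF7; E(K, 0xF7) = 0x52.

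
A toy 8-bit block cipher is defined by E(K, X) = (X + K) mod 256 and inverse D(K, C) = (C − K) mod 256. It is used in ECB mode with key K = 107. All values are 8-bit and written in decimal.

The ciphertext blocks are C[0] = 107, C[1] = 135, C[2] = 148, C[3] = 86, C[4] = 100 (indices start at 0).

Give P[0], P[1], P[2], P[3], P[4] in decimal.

ECB decryption: P_i = D(K, C_i).
P[0]: D(K, 107) = 0.
P[1]: D(K, 135) = 28.
P[2]: D(K, 148) = 41.
P[3]: D(K, 86) = 235.
P[4]: D(K, 100) = 249.

P[0] = 0, P[1] = 28, P[2] = 41, P[3] = 235, P[4] = 249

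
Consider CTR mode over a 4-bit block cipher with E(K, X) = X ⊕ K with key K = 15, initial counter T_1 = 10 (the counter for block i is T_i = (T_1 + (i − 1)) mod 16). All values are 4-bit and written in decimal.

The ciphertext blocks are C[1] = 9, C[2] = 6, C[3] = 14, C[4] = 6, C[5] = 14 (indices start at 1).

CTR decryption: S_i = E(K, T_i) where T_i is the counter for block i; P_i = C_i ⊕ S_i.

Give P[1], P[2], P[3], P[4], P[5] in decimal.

P[1] = 12, P[2] = 2, P[3] = 13, P[4] = 4, P[5] = 15

P[1]: T = 10, S = E(K, T) = 5; 9 ⊕ 5 = 12.
P[2]: T = 11, S = E(K, T) = 4; 6 ⊕ 4 = 2.
P[3]: T = 12, S = E(K, T) = 3; 14 ⊕ 3 = 13.
P[4]: T = 13, S = E(K, T) = 2; 6 ⊕ 2 = 4.
P[5]: T = 14, S = E(K, T) = 1; 14 ⊕ 1 = 15.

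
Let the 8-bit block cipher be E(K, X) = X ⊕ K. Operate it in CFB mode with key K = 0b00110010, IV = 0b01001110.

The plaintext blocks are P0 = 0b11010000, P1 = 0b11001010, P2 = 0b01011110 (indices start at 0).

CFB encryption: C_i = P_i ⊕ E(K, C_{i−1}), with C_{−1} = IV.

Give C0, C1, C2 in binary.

C0: E(K, 0b01001110) = 0b01111100; 0b11010000 ⊕ 0b01111100 = 0b10101100.
C1: E(K, 0b10101100) = 0b10011110; 0b11001010 ⊕ 0b10011110 = 0b01010100.
C2: E(K, 0b01010100) = 0b01100110; 0b01011110 ⊕ 0b01100110 = 0b00111000.

C0 = 0b10101100, C1 = 0b01010100, C2 = 0b00111000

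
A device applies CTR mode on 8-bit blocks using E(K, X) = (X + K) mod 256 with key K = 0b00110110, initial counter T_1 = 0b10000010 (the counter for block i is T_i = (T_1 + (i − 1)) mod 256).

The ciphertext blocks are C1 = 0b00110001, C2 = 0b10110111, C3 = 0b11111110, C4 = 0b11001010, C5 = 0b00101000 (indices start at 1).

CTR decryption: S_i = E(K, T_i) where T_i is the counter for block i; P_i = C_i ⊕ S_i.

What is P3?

P3: T = 0b10000100, S = E(K, T) = 0b10111010; 0b11111110 ⊕ 0b10111010 = 0b01000100.

P3 = 0b01000100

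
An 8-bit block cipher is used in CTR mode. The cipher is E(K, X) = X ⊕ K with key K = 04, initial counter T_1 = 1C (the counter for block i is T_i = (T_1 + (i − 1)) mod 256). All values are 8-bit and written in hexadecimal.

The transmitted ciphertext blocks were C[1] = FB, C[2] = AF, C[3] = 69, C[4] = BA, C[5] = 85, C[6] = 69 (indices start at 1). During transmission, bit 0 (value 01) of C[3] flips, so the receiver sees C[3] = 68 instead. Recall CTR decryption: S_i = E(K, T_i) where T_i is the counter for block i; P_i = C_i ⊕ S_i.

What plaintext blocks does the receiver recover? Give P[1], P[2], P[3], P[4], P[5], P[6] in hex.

P[1] = E3, P[2] = B6, P[3] = 72, P[4] = A1, P[5] = A1, P[6] = 4C

Only C[3] changed, to 68. In CTR, a change in C_i flips the same bit in P_i only; the keystream is unaffected. Decrypting the received ciphertext:
P[1]: T = 1C, S = E(K, T) = 18; FB ⊕ 18 = E3.
P[2]: T = 1D, S = E(K, T) = 19; AF ⊕ 19 = B6.
P[3]: T = 1E, S = E(K, T) = 1A; 68 ⊕ 1A = 72.
P[4]: T = 1F, S = E(K, T) = 1B; BA ⊕ 1B = A1.
P[5]: T = 20, S = E(K, T) = 24; 85 ⊕ 24 = A1.
P[6]: T = 21, S = E(K, T) = 25; 69 ⊕ 25 = 4C.
Blocks that differ from the original plaintext: P[3].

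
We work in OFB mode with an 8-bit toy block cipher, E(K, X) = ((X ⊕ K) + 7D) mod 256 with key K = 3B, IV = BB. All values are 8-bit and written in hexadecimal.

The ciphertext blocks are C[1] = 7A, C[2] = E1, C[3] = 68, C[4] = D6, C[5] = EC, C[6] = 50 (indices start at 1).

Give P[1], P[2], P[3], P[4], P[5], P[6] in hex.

OFB decryption: S_i = E(K, S_{i−1}) with S_{0} = IV; P_i = C_i ⊕ S_i.
P[1]: S = E(K, BB) = FD; 7A ⊕ FD = 87.
P[2]: S = E(K, FD) = 43; E1 ⊕ 43 = A2.
P[3]: S = E(K, 43) = F5; 68 ⊕ F5 = 9D.
P[4]: S = E(K, F5) = 4B; D6 ⊕ 4B = 9D.
P[5]: S = E(K, 4B) = ED; EC ⊕ ED = 01.
P[6]: S = E(K, ED) = 53; 50 ⊕ 53 = 03.

P[1] = 87, P[2] = A2, P[3] = 9D, P[4] = 9D, P[5] = 01, P[6] = 03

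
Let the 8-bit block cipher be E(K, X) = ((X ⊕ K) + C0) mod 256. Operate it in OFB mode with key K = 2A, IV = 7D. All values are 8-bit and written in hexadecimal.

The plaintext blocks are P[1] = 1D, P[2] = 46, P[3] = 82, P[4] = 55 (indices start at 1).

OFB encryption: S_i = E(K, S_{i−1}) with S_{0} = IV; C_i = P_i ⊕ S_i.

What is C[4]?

C[4] = 28

C[1]: S = E(K, 7D) = 17; 1D ⊕ 17 = 0A.
C[2]: S = E(K, 17) = FD; 46 ⊕ FD = BB.
C[3]: S = E(K, FD) = 97; 82 ⊕ 97 = 15.
C[4]: S = E(K, 97) = 7D; 55 ⊕ 7D = 28.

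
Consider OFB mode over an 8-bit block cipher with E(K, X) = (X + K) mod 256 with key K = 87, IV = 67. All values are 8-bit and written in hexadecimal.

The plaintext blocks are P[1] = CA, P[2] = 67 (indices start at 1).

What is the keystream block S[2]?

75

OFB encryption: S_i = E(K, S_{i−1}) with S_{0} = IV; C_i = P_i ⊕ S_i.
C[1]: S = E(K, 67) = EE; CA ⊕ EE = 24.
C[2]: S = E(K, EE) = 75; 67 ⊕ 75 = 12.
So S[2] = 75.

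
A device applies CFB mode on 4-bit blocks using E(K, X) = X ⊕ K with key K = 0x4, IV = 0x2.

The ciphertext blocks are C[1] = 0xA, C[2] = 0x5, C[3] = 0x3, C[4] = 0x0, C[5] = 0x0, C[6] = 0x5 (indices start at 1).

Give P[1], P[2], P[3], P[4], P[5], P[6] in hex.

P[1] = 0xC, P[2] = 0xB, P[3] = 0x2, P[4] = 0x7, P[5] = 0x4, P[6] = 0x1

CFB decryption: P_i = C_i ⊕ E(K, C_{i−1}), with C_{0} = IV.
P[1]: E(K, 0x2) = 0x6; 0xA ⊕ 0x6 = 0xC.
P[2]: E(K, 0xA) = 0xE; 0x5 ⊕ 0xE = 0xB.
P[3]: E(K, 0x5) = 0x1; 0x3 ⊕ 0x1 = 0x2.
P[4]: E(K, 0x3) = 0x7; 0x0 ⊕ 0x7 = 0x7.
P[5]: E(K, 0x0) = 0x4; 0x0 ⊕ 0x4 = 0x4.
P[6]: E(K, 0x0) = 0x4; 0x5 ⊕ 0x4 = 0x1.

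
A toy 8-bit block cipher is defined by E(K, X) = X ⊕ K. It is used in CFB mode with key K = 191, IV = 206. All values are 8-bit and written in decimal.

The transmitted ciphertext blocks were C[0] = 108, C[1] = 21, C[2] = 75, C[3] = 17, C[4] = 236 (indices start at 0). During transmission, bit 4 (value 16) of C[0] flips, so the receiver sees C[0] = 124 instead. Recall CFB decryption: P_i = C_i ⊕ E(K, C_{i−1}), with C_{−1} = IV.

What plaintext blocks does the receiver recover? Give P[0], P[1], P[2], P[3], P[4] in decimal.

Only C[0] changed, to 124. In CFB, a change in C_i flips the same bit in P_i and garbles P_{i+1}. Decrypting the received ciphertext:
P[0]: E(K, 206) = 113; 124 ⊕ 113 = 13.
P[1]: E(K, 124) = 195; 21 ⊕ 195 = 214.
P[2]: E(K, 21) = 170; 75 ⊕ 170 = 225.
P[3]: E(K, 75) = 244; 17 ⊕ 244 = 229.
P[4]: E(K, 17) = 174; 236 ⊕ 174 = 66.
Blocks that differ from the original plaintext: P[0], P[1].

P[0] = 13, P[1] = 214, P[2] = 225, P[3] = 229, P[4] = 66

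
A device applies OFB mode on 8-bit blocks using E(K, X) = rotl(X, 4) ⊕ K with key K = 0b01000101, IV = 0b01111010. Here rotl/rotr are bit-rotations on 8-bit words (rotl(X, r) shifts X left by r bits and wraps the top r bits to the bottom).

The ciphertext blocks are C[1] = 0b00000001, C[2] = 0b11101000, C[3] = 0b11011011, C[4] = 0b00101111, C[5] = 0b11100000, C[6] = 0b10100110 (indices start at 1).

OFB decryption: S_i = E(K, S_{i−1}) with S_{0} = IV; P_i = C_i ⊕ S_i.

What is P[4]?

P[4] = 0b01010101

P[1]: S = E(K, 0b01111010) = 0b11100010; 0b00000001 ⊕ 0b11100010 = 0b11100011.
P[2]: S = E(K, 0b11100010) = 0b01101011; 0b11101000 ⊕ 0b01101011 = 0b10000011.
P[3]: S = E(K, 0b01101011) = 0b11110011; 0b11011011 ⊕ 0b11110011 = 0b00101000.
P[4]: S = E(K, 0b11110011) = 0b01111010; 0b00101111 ⊕ 0b01111010 = 0b01010101.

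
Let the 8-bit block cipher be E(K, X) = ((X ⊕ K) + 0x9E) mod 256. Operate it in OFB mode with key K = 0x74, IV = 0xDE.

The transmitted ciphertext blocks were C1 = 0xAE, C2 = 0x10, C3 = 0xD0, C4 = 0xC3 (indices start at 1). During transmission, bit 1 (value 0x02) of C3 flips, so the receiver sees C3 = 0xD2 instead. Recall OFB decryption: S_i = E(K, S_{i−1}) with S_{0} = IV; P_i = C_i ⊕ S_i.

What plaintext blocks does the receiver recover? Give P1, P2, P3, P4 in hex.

Only C3 changed, to 0xD2. In OFB, a change in C_i flips the same bit in P_i only; the keystream is unaffected. Decrypting the received ciphertext:
P1: S = E(K, 0xDE) = 0x48; 0xAE ⊕ 0x48 = 0xE6.
P2: S = E(K, 0x48) = 0xDA; 0x10 ⊕ 0xDA = 0xCA.
P3: S = E(K, 0xDA) = 0x4C; 0xD2 ⊕ 0x4C = 0x9E.
P4: S = E(K, 0x4C) = 0xD6; 0xC3 ⊕ 0xD6 = 0x15.
Blocks that differ from the original plaintext: P3.

P1 = 0xE6, P2 = 0xCA, P3 = 0x9E, P4 = 0x15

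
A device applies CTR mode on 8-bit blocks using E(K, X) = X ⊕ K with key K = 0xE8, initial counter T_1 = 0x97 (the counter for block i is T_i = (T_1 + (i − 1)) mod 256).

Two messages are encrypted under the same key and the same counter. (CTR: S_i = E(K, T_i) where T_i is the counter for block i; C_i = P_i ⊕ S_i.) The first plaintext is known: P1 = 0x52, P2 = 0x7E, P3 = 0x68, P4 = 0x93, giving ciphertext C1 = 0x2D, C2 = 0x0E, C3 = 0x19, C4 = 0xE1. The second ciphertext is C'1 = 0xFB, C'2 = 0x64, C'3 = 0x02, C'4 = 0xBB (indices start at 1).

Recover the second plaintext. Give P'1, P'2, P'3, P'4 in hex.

In CTR with a reused counter, both messages share the same keystream S_i, so C_i ⊕ C'_i = P_i ⊕ P'_i and thus P'_i = P_i ⊕ C_i ⊕ C'_i.
P'1: 0x52 ⊕ 0x2D ⊕ 0xFB = 0x84.
P'2: 0x7E ⊕ 0x0E ⊕ 0x64 = 0x14.
P'3: 0x68 ⊕ 0x19 ⊕ 0x02 = 0x73.
P'4: 0x93 ⊕ 0xE1 ⊕ 0xBB = 0xC9.

P'1 = 0x84, P'2 = 0x14, P'3 = 0x73, P'4 = 0xC9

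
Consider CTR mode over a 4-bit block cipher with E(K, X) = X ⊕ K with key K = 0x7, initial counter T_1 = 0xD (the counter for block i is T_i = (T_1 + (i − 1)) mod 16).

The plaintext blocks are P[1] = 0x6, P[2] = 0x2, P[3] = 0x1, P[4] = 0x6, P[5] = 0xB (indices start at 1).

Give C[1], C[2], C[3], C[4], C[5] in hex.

C[1] = 0xC, C[2] = 0xB, C[3] = 0x9, C[4] = 0x1, C[5] = 0xD

CTR encryption: S_i = E(K, T_i) where T_i is the counter for block i; C_i = P_i ⊕ S_i.
C[1]: T = 0xD, S = E(K, T) = 0xA; 0x6 ⊕ 0xA = 0xC.
C[2]: T = 0xE, S = E(K, T) = 0x9; 0x2 ⊕ 0x9 = 0xB.
C[3]: T = 0xF, S = E(K, T) = 0x8; 0x1 ⊕ 0x8 = 0x9.
C[4]: T = 0x0, S = E(K, T) = 0x7; 0x6 ⊕ 0x7 = 0x1.
C[5]: T = 0x1, S = E(K, T) = 0x6; 0xB ⊕ 0x6 = 0xD.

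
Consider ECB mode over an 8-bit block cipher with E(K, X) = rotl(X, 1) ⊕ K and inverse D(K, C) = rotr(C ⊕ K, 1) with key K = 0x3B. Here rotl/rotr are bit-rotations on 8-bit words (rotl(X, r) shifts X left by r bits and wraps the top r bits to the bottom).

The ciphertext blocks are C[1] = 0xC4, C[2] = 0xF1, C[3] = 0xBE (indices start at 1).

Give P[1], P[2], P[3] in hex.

P[1] = 0xFF, P[2] = 0x65, P[3] = 0xC2

ECB decryption: P_i = D(K, C_i).
P[1]: D(K, 0xC4) = 0xFF.
P[2]: D(K, 0xF1) = 0x65.
P[3]: D(K, 0xBE) = 0xC2.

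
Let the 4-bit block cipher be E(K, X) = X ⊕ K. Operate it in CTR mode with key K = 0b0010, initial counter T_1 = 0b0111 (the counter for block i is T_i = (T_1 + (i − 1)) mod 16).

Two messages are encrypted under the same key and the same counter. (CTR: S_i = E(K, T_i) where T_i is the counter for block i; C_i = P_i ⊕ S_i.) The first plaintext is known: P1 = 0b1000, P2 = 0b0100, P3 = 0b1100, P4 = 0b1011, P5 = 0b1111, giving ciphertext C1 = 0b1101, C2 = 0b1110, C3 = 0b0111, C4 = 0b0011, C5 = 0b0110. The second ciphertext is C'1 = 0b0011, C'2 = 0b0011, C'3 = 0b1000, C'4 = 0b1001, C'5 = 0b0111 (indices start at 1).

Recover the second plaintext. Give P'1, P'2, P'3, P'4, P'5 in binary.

In CTR with a reused counter, both messages share the same keystream S_i, so C_i ⊕ C'_i = P_i ⊕ P'_i and thus P'_i = P_i ⊕ C_i ⊕ C'_i.
P'1: 0b1000 ⊕ 0b1101 ⊕ 0b0011 = 0b0110.
P'2: 0b0100 ⊕ 0b1110 ⊕ 0b0011 = 0b1001.
P'3: 0b1100 ⊕ 0b0111 ⊕ 0b1000 = 0b0011.
P'4: 0b1011 ⊕ 0b0011 ⊕ 0b1001 = 0b0001.
P'5: 0b1111 ⊕ 0b0110 ⊕ 0b0111 = 0b1110.

P'1 = 0b0110, P'2 = 0b1001, P'3 = 0b0011, P'4 = 0b0001, P'5 = 0b1110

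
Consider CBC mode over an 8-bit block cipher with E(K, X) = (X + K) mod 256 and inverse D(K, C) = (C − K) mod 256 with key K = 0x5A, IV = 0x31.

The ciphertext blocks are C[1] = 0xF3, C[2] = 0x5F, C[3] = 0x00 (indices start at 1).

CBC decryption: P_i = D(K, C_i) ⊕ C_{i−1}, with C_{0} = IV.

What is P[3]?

P[3]: D(K, 0x00) = 0xA6; 0xA6 ⊕ 0x5F = 0xF9.

P[3] = 0xF9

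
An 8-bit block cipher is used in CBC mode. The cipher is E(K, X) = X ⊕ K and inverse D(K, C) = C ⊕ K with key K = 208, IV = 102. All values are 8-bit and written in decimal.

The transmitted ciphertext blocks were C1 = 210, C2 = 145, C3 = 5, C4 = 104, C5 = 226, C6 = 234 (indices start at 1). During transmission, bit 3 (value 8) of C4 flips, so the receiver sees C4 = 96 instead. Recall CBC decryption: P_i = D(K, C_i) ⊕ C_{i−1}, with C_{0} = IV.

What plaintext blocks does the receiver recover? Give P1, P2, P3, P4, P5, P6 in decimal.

P1 = 100, P2 = 147, P3 = 68, P4 = 181, P5 = 82, P6 = 216

Only C4 changed, to 96. In CBC, a change in C_i garbles P_i and flips the same bit in P_{i+1}. Decrypting the received ciphertext:
P1: D(K, 210) = 2; 2 ⊕ 102 = 100.
P2: D(K, 145) = 65; 65 ⊕ 210 = 147.
P3: D(K, 5) = 213; 213 ⊕ 145 = 68.
P4: D(K, 96) = 176; 176 ⊕ 5 = 181.
P5: D(K, 226) = 50; 50 ⊕ 96 = 82.
P6: D(K, 234) = 58; 58 ⊕ 226 = 216.
Blocks that differ from the original plaintext: P4, P5.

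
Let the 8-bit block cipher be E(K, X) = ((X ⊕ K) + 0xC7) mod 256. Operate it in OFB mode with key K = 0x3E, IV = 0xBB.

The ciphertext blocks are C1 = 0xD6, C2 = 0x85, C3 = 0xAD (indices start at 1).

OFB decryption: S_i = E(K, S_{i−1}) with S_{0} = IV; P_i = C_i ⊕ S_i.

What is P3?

P3 = 0x63

P1: S = E(K, 0xBB) = 0x4C; 0xD6 ⊕ 0x4C = 0x9A.
P2: S = E(K, 0x4C) = 0x39; 0x85 ⊕ 0x39 = 0xBC.
P3: S = E(K, 0x39) = 0xCE; 0xAD ⊕ 0xCE = 0x63.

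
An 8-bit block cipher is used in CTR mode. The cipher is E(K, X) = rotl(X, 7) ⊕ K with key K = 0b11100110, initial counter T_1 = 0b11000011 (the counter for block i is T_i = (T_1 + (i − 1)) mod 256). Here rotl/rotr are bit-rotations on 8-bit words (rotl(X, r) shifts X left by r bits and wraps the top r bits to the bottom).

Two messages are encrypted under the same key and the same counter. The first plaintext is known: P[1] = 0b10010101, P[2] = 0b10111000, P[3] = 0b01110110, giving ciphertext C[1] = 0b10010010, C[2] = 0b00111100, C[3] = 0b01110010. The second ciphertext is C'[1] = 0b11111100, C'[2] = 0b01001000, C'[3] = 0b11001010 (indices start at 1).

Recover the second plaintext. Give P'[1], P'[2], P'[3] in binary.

P'[1] = 0b11111011, P'[2] = 0b11001100, P'[3] = 0b11001110

In CTR with a reused counter, both messages share the same keystream S_i, so C_i ⊕ C'_i = P_i ⊕ P'_i and thus P'_i = P_i ⊕ C_i ⊕ C'_i.
P'[1]: 0b10010101 ⊕ 0b10010010 ⊕ 0b11111100 = 0b11111011.
P'[2]: 0b10111000 ⊕ 0b00111100 ⊕ 0b01001000 = 0b11001100.
P'[3]: 0b01110110 ⊕ 0b01110010 ⊕ 0b11001010 = 0b11001110.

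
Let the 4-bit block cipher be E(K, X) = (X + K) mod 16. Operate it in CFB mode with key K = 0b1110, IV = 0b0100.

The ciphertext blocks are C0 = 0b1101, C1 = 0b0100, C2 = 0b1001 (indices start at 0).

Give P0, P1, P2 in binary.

CFB decryption: P_i = C_i ⊕ E(K, C_{i−1}), with C_{−1} = IV.
P0: E(K, 0b0100) = 0b0010; 0b1101 ⊕ 0b0010 = 0b1111.
P1: E(K, 0b1101) = 0b1011; 0b0100 ⊕ 0b1011 = 0b1111.
P2: E(K, 0b0100) = 0b0010; 0b1001 ⊕ 0b0010 = 0b1011.

P0 = 0b1111, P1 = 0b1111, P2 = 0b1011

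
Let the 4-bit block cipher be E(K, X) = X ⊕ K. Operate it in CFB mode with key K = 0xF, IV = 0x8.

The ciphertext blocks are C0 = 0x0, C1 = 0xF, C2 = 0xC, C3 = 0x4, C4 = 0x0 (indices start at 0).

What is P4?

P4 = 0xB

CFB decryption: P_i = C_i ⊕ E(K, C_{i−1}), with C_{−1} = IV.
P4: E(K, 0x4) = 0xB; 0x0 ⊕ 0xB = 0xB.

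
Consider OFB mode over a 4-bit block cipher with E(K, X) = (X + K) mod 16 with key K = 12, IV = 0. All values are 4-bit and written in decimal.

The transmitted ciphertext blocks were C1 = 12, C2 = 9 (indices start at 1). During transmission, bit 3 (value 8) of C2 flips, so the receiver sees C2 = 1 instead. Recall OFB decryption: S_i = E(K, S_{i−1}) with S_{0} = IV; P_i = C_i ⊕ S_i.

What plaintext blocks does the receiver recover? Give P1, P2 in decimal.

Only C2 changed, to 1. In OFB, a change in C_i flips the same bit in P_i only; the keystream is unaffected. Decrypting the received ciphertext:
P1: S = E(K, 0) = 12; 12 ⊕ 12 = 0.
P2: S = E(K, 12) = 8; 1 ⊕ 8 = 9.
Blocks that differ from the original plaintext: P2.

P1 = 0, P2 = 9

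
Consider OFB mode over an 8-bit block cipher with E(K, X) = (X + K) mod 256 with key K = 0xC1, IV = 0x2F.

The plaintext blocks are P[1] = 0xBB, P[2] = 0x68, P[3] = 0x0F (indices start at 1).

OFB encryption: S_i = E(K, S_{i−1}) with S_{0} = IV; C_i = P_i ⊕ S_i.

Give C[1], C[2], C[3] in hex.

C[1]: S = E(K, 0x2F) = 0xF0; 0xBB ⊕ 0xF0 = 0x4B.
C[2]: S = E(K, 0xF0) = 0xB1; 0x68 ⊕ 0xB1 = 0xD9.
C[3]: S = E(K, 0xB1) = 0x72; 0x0F ⊕ 0x72 = 0x7D.

C[1] = 0x4B, C[2] = 0xD9, C[3] = 0x7D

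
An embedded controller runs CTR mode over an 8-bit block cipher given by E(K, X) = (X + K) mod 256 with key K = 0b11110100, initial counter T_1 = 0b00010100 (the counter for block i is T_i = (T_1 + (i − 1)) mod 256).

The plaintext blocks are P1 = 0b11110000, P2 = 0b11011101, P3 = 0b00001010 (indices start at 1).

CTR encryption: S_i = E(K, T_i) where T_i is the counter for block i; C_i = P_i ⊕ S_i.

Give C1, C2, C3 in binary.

C1: T = 0b00010100, S = E(K, T) = 0b00001000; 0b11110000 ⊕ 0b00001000 = 0b11111000.
C2: T = 0b00010101, S = E(K, T) = 0b00001001; 0b11011101 ⊕ 0b00001001 = 0b11010100.
C3: T = 0b00010110, S = E(K, T) = 0b00001010; 0b00001010 ⊕ 0b00001010 = 0b00000000.

C1 = 0b11111000, C2 = 0b11010100, C3 = 0b00000000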